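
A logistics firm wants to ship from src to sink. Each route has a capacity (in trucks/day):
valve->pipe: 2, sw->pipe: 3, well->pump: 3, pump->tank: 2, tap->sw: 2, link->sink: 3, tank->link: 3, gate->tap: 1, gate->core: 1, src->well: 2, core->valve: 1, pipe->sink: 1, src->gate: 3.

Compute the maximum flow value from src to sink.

Augment src->well->pump->tank->link->sink: bottleneck 2. Total 2.
Augment src->gate->core->valve->pipe->sink: bottleneck 1. Total 3.
No augmenting path remains in the residual graph.

3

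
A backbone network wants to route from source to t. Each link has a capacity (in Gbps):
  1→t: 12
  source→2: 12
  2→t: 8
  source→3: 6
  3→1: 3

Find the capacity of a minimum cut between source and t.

Max flow = 11 (via 2 augmenting paths).
In the residual at optimum, the set reachable from source is {2, 3, source}.
Cut edges: 3→1 (cap 3), 2→t (cap 8). Sum = 11.

11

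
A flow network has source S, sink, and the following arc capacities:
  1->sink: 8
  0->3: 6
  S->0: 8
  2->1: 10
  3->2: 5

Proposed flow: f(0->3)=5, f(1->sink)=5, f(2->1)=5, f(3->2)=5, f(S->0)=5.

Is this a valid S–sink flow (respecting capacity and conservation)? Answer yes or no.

Yes

Every edge has 0 ≤ f(e) ≤ cap(e).
At each intermediate node, inflow equals outflow.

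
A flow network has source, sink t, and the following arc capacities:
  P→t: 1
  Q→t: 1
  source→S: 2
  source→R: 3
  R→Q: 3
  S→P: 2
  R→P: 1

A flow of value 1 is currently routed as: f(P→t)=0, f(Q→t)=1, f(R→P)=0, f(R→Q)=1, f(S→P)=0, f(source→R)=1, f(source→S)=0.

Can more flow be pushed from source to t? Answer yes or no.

Yes

Residual path source→R→P→t has bottleneck 1 > 0.
Pushing 1 along it raises the flow to 2, so the given flow is not maximum.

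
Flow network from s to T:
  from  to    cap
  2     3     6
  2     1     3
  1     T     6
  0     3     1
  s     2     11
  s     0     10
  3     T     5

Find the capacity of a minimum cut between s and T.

Max flow = 8 (via 2 augmenting paths).
In the residual at optimum, the set reachable from s is {0, 2, 3, s}.
Cut edges: 2→1 (cap 3), 3→T (cap 5). Sum = 8.

8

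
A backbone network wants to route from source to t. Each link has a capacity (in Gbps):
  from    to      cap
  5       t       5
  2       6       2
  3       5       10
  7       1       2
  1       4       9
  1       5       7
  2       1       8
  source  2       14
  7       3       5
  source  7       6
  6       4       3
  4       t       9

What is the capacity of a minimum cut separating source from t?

Max flow = 14 (via 5 augmenting paths).
In the residual at optimum, the set reachable from source is {1, 2, 3, 4, 5, 6, 7, source}.
Cut edges: 4→t (cap 9), 5→t (cap 5). Sum = 14.

14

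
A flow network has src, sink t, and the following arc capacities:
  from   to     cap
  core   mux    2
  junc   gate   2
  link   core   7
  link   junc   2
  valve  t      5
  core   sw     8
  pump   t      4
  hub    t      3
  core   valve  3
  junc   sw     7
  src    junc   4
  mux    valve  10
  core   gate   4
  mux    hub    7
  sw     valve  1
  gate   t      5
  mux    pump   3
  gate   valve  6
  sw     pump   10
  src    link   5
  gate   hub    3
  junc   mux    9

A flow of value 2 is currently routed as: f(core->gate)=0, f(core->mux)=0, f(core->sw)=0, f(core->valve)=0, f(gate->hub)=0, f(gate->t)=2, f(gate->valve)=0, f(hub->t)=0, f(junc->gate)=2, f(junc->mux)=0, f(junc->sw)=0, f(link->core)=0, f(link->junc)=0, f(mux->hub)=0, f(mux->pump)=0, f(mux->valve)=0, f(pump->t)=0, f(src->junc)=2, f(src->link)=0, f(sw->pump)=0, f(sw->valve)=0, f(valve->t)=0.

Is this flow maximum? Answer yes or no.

No

Residual path src->link->core->gate->t has bottleneck 3 > 0.
Pushing 3 along it raises the flow to 5, so the given flow is not maximum.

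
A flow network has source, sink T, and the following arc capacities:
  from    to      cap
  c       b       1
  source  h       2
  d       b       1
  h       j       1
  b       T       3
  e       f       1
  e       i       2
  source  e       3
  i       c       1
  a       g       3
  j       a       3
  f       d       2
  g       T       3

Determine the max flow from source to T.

Augment source→h→j→a→g→T: bottleneck 1. Total 1.
Augment source→e→f→d→b→T: bottleneck 1. Total 2.
Augment source→e→i→c→b→T: bottleneck 1. Total 3.
No augmenting path remains in the residual graph.

3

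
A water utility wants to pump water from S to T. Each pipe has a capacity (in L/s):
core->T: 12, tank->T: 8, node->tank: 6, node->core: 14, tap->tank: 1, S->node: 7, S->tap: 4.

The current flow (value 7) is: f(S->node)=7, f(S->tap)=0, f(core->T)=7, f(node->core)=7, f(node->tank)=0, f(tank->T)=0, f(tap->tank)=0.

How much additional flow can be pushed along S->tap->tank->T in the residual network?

Residual capacities along the path: S->tap: 4, tap->tank: 1, tank->T: 8.
Minimum is 1.

1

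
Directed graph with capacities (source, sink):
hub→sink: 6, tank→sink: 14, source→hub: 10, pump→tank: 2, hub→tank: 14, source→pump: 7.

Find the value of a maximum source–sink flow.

Augment source→hub→sink: bottleneck 6. Total 6.
Augment source→hub→tank→sink: bottleneck 4. Total 10.
Augment source→pump→tank→sink: bottleneck 2. Total 12.
No augmenting path remains in the residual graph.

12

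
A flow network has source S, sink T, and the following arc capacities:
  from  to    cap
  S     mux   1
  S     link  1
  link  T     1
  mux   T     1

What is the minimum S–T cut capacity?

2

Max flow = 2 (via 2 augmenting paths).
In the residual at optimum, the set reachable from S is {S}.
Cut edges: S->mux (cap 1), S->link (cap 1). Sum = 2.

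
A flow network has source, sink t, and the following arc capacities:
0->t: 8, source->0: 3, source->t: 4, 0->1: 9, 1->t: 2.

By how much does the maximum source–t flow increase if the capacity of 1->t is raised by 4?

Original max flow = 7.
Edge 1->t does not cross the min cut (source side {source}), so extra capacity there cannot help.
New max flow = 7. Increase = 0.

0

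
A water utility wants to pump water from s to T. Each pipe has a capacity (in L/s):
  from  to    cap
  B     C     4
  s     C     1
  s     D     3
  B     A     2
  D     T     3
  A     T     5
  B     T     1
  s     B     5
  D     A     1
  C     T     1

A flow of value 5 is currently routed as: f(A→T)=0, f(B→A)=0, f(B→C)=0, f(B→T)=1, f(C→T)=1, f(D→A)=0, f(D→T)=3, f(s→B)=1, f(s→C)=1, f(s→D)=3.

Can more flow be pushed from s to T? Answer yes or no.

Residual path s→B→A→T has bottleneck 2 > 0.
Pushing 2 along it raises the flow to 7, so the given flow is not maximum.

Yes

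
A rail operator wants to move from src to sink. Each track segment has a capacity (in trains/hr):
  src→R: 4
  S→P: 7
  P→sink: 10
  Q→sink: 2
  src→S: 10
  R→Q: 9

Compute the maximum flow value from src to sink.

Augment src→S→P→sink: bottleneck 7. Total 7.
Augment src→R→Q→sink: bottleneck 2. Total 9.
No augmenting path remains in the residual graph.

9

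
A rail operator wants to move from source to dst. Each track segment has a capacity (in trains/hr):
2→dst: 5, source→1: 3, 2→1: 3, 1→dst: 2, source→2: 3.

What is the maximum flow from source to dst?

Augment source→2→dst: bottleneck 3. Total 3.
Augment source→1→dst: bottleneck 2. Total 5.
No augmenting path remains in the residual graph.

5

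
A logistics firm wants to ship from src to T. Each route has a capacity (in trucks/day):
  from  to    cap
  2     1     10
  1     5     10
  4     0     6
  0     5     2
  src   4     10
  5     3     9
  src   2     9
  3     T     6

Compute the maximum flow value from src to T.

6

Augment src→2→1→5→3→T: bottleneck 6. Total 6.
No augmenting path remains in the residual graph.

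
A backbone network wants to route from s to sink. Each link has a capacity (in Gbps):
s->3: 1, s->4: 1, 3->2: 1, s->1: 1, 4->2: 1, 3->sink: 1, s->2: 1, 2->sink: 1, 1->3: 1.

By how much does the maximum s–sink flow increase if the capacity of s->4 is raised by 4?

0

Original max flow = 2.
Edge s->4 does not cross the min cut (source side {1, 2, 3, 4, s}), so extra capacity there cannot help.
New max flow = 2. Increase = 0.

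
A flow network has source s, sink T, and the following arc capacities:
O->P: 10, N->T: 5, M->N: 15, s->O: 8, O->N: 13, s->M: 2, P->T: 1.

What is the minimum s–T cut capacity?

6

Max flow = 6 (via 3 augmenting paths).
In the residual at optimum, the set reachable from s is {M, N, O, P, s}.
Cut edges: N->T (cap 5), P->T (cap 1). Sum = 6.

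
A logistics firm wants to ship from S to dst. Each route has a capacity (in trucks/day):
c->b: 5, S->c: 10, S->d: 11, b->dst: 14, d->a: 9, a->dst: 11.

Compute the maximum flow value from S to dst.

14

Augment S->d->a->dst: bottleneck 9. Total 9.
Augment S->c->b->dst: bottleneck 5. Total 14.
No augmenting path remains in the residual graph.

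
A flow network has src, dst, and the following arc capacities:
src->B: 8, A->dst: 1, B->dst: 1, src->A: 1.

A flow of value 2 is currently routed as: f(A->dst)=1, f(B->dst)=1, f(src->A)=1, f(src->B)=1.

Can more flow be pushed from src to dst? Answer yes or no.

Residual reachable from src: {B, src}; dst is not reachable.
Saturated cut: src->A, B->dst with total capacity 2 = current flow value. Flow is maximum.

No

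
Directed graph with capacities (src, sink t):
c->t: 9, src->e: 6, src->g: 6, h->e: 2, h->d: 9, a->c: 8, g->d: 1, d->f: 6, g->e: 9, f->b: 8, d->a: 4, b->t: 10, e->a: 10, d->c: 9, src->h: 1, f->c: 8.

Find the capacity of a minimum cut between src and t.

10

Max flow = 10 (via 5 augmenting paths).
In the residual at optimum, the set reachable from src is {a, e, g, src}.
Cut edges: src->h (cap 1), g->d (cap 1), a->c (cap 8). Sum = 10.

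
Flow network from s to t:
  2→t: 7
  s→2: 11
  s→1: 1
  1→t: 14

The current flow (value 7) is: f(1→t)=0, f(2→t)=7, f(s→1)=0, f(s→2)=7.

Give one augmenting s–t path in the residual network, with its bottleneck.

Residual along s→1→t: s→1: 1, 1→t: 14.
Bottleneck = min = 1.

s→1→t, bottleneck 1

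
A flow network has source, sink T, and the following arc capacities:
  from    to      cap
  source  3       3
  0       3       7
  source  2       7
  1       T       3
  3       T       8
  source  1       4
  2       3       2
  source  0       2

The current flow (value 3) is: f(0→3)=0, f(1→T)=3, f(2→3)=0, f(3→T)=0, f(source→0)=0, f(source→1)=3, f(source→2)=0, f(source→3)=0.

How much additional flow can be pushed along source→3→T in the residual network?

3

Residual capacities along the path: source→3: 3, 3→T: 8.
Minimum is 3.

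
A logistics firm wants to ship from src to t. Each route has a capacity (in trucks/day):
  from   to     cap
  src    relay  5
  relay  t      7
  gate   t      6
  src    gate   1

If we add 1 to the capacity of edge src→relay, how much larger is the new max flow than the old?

Original max flow = 6.
After raising cap(src→relay), augmenting paths through that edge carry 1 more unit.
New max flow = 7. Increase = 1.

1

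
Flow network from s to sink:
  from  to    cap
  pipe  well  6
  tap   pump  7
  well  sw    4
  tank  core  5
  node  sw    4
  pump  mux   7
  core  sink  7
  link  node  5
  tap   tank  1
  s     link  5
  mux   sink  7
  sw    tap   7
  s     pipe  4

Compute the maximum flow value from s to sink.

Augment s→link→node→sw→tap→tank→core→sink: bottleneck 1. Total 1.
Augment s→link→node→sw→tap→pump→mux→sink: bottleneck 3. Total 4.
Augment s→pipe→well→sw→tap→pump→mux→sink: bottleneck 3. Total 7.
No augmenting path remains in the residual graph.

7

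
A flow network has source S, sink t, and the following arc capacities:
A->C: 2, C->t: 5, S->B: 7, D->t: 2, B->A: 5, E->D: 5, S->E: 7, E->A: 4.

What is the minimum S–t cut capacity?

Max flow = 4 (via 2 augmenting paths).
In the residual at optimum, the set reachable from S is {A, B, D, E, S}.
Cut edges: A->C (cap 2), D->t (cap 2). Sum = 4.

4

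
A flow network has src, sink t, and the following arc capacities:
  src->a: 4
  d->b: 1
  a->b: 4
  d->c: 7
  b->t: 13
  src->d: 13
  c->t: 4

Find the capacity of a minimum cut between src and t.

Max flow = 9 (via 3 augmenting paths).
In the residual at optimum, the set reachable from src is {c, d, src}.
Cut edges: src->a (cap 4), d->b (cap 1), c->t (cap 4). Sum = 9.

9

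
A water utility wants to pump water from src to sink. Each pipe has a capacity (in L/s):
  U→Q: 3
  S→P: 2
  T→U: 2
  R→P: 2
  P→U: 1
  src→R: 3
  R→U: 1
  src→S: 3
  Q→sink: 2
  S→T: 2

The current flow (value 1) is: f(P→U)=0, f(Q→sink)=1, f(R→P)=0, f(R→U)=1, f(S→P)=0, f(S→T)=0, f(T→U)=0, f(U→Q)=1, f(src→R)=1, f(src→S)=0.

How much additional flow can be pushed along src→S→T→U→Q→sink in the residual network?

1

Residual capacities along the path: src→S: 3, S→T: 2, T→U: 2, U→Q: 2, Q→sink: 1.
Minimum is 1.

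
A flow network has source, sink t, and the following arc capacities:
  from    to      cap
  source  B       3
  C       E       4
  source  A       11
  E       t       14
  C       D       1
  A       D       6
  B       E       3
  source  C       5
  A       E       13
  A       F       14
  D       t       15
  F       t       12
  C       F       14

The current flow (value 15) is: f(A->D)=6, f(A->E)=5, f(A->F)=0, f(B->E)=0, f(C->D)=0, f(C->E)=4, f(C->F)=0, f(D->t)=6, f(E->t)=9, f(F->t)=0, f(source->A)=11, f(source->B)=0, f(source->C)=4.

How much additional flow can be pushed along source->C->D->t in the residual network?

Residual capacities along the path: source->C: 1, C->D: 1, D->t: 9.
Minimum is 1.

1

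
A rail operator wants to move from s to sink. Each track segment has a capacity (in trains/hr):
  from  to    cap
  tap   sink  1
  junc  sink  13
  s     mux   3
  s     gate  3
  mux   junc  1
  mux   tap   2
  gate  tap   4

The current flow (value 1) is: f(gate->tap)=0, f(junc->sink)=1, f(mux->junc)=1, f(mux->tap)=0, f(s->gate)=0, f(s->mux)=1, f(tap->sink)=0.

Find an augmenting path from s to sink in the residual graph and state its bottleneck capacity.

Residual along s->mux->tap->sink: s->mux: 2, mux->tap: 2, tap->sink: 1.
Bottleneck = min = 1.

s->mux->tap->sink, bottleneck 1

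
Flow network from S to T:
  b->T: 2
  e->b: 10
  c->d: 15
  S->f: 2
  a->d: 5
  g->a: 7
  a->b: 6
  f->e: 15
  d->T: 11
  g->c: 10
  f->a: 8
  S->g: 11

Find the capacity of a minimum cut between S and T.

Max flow = 13 (via 3 augmenting paths).
In the residual at optimum, the set reachable from S is {S}.
Cut edges: S->f (cap 2), S->g (cap 11). Sum = 13.

13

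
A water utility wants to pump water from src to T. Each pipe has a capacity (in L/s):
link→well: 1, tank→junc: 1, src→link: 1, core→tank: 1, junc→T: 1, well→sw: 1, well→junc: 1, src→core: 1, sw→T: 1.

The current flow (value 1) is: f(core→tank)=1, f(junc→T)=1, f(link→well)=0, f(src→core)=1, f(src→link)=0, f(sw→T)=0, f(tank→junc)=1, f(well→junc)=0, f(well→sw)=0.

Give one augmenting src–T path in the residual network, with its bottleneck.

Residual along src→link→well→sw→T: src→link: 1, link→well: 1, well→sw: 1, sw→T: 1.
Bottleneck = min = 1.

src→link→well→sw→T, bottleneck 1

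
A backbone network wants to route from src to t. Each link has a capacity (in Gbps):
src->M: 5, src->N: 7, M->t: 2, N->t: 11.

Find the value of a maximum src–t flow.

Augment src->M->t: bottleneck 2. Total 2.
Augment src->N->t: bottleneck 7. Total 9.
No augmenting path remains in the residual graph.

9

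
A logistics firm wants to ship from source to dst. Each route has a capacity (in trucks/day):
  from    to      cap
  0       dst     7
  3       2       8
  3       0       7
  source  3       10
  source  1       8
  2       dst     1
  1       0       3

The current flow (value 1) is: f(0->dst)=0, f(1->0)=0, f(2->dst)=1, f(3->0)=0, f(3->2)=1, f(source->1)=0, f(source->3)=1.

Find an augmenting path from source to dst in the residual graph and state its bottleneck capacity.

source->3->0->dst, bottleneck 7

Residual along source->3->0->dst: source->3: 9, 3->0: 7, 0->dst: 7.
Bottleneck = min = 7.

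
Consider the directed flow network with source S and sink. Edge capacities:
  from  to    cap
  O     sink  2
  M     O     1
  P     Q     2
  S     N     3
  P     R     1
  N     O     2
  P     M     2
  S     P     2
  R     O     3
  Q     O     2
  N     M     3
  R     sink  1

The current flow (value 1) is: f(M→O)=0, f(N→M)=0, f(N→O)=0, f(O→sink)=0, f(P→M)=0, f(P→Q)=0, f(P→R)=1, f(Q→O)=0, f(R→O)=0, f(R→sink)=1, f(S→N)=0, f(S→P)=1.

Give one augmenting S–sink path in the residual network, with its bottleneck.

Residual along S→N→O→sink: S→N: 3, N→O: 2, O→sink: 2.
Bottleneck = min = 2.

S→N→O→sink, bottleneck 2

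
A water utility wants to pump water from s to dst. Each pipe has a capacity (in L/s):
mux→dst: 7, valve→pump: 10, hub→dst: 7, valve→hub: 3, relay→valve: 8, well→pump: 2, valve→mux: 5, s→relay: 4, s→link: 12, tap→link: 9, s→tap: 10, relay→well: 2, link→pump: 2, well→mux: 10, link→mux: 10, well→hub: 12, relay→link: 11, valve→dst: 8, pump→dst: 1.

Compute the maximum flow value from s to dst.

12

Augment s→relay→valve→dst: bottleneck 4. Total 4.
Augment s→link→pump→dst: bottleneck 1. Total 5.
Augment s→link→mux→dst: bottleneck 7. Total 12.
No augmenting path remains in the residual graph.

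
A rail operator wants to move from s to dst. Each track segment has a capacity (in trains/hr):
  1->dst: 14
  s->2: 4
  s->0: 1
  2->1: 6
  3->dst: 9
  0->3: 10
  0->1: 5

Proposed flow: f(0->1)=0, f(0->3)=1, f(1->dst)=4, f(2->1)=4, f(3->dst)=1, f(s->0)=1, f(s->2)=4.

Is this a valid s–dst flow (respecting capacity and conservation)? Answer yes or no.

Yes

Every edge has 0 ≤ f(e) ≤ cap(e).
At each intermediate node, inflow equals outflow.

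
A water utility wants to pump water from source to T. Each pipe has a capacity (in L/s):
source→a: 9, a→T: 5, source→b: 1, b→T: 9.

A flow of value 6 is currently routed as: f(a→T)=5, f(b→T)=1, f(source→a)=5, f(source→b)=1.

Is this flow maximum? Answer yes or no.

Residual reachable from source: {a, source}; T is not reachable.
Saturated cut: source→b, a→T with total capacity 6 = current flow value. Flow is maximum.

Yes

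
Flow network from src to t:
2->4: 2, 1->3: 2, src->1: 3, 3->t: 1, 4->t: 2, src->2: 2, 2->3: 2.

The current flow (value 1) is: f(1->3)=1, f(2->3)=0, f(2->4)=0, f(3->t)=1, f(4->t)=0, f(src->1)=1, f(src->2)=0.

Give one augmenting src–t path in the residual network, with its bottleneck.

src->2->4->t, bottleneck 2

Residual along src->2->4->t: src->2: 2, 2->4: 2, 4->t: 2.
Bottleneck = min = 2.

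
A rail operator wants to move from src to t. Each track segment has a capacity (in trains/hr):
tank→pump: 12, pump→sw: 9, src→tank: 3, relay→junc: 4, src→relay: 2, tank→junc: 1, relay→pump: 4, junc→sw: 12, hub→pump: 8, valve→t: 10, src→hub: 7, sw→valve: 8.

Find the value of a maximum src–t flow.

Augment src→hub→pump→sw→valve→t: bottleneck 7. Total 7.
Augment src→tank→pump→sw→valve→t: bottleneck 1. Total 8.
No augmenting path remains in the residual graph.

8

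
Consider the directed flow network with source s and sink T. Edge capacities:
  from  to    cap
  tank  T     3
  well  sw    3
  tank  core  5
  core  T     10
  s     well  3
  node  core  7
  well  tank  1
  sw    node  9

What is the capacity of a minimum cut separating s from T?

Max flow = 3 (via 2 augmenting paths).
In the residual at optimum, the set reachable from s is {s}.
Cut edges: s→well (cap 3). Sum = 3.

3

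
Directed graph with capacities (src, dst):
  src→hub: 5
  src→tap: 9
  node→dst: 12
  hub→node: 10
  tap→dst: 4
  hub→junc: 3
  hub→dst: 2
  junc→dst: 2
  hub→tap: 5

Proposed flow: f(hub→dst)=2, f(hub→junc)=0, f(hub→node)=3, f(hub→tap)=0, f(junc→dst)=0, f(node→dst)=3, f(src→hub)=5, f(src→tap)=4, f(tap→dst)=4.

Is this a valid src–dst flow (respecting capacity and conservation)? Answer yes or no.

Yes

Every edge has 0 ≤ f(e) ≤ cap(e).
At each intermediate node, inflow equals outflow.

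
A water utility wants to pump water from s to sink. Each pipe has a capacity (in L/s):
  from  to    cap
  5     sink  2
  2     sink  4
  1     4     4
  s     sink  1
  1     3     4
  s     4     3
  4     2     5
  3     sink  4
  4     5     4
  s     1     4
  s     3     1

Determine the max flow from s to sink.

9

Augment s->sink: bottleneck 1. Total 1.
Augment s->3->sink: bottleneck 1. Total 2.
Augment s->1->3->sink: bottleneck 3. Total 5.
Augment s->4->5->sink: bottleneck 2. Total 7.
Augment s->4->2->sink: bottleneck 1. Total 8.
Augment s->1->4->2->sink: bottleneck 1. Total 9.
No augmenting path remains in the residual graph.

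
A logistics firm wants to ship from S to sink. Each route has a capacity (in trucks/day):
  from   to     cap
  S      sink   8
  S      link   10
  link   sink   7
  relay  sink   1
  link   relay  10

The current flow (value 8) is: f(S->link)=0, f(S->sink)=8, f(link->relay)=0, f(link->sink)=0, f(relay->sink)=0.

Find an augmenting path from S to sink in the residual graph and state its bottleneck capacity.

S->link->sink, bottleneck 7

Residual along S->link->sink: S->link: 10, link->sink: 7.
Bottleneck = min = 7.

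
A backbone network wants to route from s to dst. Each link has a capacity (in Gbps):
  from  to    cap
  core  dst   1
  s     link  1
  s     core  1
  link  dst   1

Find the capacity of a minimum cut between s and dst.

Max flow = 2 (via 2 augmenting paths).
In the residual at optimum, the set reachable from s is {s}.
Cut edges: s→core (cap 1), s→link (cap 1). Sum = 2.

2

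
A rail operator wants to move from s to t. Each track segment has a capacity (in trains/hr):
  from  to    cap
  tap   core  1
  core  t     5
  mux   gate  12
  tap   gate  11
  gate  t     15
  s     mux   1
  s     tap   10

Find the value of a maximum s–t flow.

Augment s->tap->core->t: bottleneck 1. Total 1.
Augment s->tap->gate->t: bottleneck 9. Total 10.
Augment s->mux->gate->t: bottleneck 1. Total 11.
No augmenting path remains in the residual graph.

11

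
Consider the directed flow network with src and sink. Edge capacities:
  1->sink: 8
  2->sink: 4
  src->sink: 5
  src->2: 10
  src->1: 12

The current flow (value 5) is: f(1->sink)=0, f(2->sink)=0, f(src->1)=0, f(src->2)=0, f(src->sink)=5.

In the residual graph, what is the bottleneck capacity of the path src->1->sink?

Residual capacities along the path: src->1: 12, 1->sink: 8.
Minimum is 8.

8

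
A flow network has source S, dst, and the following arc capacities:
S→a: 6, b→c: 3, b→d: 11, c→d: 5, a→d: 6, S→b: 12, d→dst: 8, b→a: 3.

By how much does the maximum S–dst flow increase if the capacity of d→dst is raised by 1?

1

Original max flow = 8.
After raising cap(d→dst), augmenting paths through that edge carry 1 more unit.
New max flow = 9. Increase = 1.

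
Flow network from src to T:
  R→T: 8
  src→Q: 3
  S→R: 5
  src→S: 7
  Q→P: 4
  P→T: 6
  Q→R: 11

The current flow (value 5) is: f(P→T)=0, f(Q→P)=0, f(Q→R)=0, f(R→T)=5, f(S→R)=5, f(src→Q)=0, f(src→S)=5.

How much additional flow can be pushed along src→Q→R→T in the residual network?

3

Residual capacities along the path: src→Q: 3, Q→R: 11, R→T: 3.
Minimum is 3.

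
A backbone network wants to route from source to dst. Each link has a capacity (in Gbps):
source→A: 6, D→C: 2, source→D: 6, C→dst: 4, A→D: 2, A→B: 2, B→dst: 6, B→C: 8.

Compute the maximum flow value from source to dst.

4

Augment source→A→B→dst: bottleneck 2. Total 2.
Augment source→D→C→dst: bottleneck 2. Total 4.
No augmenting path remains in the residual graph.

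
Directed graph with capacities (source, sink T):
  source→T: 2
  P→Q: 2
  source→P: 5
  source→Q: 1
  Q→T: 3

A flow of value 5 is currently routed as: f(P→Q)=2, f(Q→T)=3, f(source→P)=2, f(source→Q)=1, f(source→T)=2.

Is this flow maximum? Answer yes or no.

Yes

Residual reachable from source: {P, source}; T is not reachable.
Saturated cut: source→Q, source→T, P→Q with total capacity 5 = current flow value. Flow is maximum.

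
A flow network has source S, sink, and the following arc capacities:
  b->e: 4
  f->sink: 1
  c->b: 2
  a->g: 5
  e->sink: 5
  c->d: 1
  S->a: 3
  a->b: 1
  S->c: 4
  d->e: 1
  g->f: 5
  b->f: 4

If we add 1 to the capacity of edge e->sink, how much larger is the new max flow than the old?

Original max flow = 5.
Edge e->sink does not cross the min cut (source side {S, a, c, f, g}), so extra capacity there cannot help.
New max flow = 5. Increase = 0.

0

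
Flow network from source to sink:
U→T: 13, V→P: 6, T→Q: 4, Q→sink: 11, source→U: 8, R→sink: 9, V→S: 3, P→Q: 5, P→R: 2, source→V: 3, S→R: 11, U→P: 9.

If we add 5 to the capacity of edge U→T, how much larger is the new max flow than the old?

0

Original max flow = 11.
Edge U→T does not cross the min cut (source side {source}), so extra capacity there cannot help.
New max flow = 11. Increase = 0.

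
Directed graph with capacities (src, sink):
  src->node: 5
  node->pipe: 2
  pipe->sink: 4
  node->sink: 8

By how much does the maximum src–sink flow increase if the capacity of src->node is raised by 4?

Original max flow = 5.
After raising cap(src->node), augmenting paths through that edge carry 4 more units.
New max flow = 9. Increase = 4.

4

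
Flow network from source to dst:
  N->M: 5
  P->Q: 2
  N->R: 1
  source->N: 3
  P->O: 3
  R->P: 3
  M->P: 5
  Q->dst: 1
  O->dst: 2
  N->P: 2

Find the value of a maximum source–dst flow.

3

Augment source->N->P->Q->dst: bottleneck 1. Total 1.
Augment source->N->P->O->dst: bottleneck 1. Total 2.
Augment source->N->M->P->O->dst: bottleneck 1. Total 3.
No augmenting path remains in the residual graph.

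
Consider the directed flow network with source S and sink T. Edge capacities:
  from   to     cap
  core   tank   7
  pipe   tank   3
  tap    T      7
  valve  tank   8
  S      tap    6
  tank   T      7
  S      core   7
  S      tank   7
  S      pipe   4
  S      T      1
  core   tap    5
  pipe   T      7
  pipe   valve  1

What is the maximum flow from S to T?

19

Augment S->T: bottleneck 1. Total 1.
Augment S->pipe->T: bottleneck 4. Total 5.
Augment S->tap->T: bottleneck 6. Total 11.
Augment S->tank->T: bottleneck 7. Total 18.
Augment S->core->tap->T: bottleneck 1. Total 19.
No augmenting path remains in the residual graph.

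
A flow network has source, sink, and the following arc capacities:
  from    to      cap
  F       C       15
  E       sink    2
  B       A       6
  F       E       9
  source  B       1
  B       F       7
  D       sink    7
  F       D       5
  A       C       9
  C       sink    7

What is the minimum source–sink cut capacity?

Max flow = 1 (via 1 augmenting path).
In the residual at optimum, the set reachable from source is {source}.
Cut edges: source→B (cap 1). Sum = 1.

1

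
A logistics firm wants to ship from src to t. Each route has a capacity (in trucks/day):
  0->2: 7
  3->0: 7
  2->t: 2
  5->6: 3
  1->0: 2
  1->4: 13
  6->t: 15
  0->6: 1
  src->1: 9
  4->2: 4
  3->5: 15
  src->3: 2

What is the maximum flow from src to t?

Augment src->1->4->2->t: bottleneck 2. Total 2.
Augment src->1->0->6->t: bottleneck 1. Total 3.
Augment src->3->5->6->t: bottleneck 2. Total 5.
No augmenting path remains in the residual graph.

5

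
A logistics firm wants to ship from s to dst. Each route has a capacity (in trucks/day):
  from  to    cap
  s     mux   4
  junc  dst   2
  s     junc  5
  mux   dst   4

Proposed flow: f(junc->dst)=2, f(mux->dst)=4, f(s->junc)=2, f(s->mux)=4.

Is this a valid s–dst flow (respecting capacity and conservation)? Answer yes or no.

Yes

Every edge has 0 ≤ f(e) ≤ cap(e).
At each intermediate node, inflow equals outflow.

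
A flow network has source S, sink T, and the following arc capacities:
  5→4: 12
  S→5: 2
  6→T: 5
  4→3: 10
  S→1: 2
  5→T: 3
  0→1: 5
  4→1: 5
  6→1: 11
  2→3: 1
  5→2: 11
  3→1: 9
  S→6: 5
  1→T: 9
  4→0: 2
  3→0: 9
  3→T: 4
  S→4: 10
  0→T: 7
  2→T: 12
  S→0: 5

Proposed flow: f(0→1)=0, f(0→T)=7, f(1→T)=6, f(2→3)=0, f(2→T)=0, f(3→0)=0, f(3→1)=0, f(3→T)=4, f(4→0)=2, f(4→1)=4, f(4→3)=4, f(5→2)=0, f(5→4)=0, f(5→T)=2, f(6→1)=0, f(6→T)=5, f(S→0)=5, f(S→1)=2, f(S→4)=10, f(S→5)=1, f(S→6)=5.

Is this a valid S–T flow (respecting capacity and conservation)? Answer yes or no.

Conservation fails at 5: inflow 1 ≠ outflow 2.

No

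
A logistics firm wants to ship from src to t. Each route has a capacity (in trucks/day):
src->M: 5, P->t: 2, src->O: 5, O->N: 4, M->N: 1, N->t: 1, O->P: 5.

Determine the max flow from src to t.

3

Augment src->M->N->t: bottleneck 1. Total 1.
Augment src->O->P->t: bottleneck 2. Total 3.
No augmenting path remains in the residual graph.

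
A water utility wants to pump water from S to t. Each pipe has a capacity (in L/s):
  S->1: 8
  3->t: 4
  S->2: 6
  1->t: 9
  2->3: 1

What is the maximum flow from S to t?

Augment S->1->t: bottleneck 8. Total 8.
Augment S->2->3->t: bottleneck 1. Total 9.
No augmenting path remains in the residual graph.

9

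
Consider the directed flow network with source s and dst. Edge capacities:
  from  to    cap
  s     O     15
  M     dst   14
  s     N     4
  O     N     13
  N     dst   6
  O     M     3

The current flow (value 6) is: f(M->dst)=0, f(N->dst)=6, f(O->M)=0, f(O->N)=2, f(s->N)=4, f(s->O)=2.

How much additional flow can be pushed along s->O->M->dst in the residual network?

Residual capacities along the path: s->O: 13, O->M: 3, M->dst: 14.
Minimum is 3.

3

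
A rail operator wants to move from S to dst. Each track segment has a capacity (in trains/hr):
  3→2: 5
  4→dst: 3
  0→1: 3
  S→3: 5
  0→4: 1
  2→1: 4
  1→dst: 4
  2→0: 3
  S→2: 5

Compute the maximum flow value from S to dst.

Augment S→2→1→dst: bottleneck 4. Total 4.
Augment S→2→0→4→dst: bottleneck 1. Total 5.
No augmenting path remains in the residual graph.

5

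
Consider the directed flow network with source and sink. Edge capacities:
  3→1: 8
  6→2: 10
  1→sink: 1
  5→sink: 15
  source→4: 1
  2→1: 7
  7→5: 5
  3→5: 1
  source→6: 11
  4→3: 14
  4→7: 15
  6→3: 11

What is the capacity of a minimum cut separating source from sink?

Max flow = 3 (via 3 augmenting paths).
In the residual at optimum, the set reachable from source is {1, 2, 3, 6, source}.
Cut edges: source→4 (cap 1), 3→5 (cap 1), 1→sink (cap 1). Sum = 3.

3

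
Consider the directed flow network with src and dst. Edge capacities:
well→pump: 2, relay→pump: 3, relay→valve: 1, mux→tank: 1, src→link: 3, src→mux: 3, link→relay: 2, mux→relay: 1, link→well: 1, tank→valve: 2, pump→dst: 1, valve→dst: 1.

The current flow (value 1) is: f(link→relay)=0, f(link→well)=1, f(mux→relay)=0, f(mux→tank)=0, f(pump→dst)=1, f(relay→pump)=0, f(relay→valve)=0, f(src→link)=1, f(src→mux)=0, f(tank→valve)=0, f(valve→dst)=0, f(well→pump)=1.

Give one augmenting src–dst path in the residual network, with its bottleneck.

Residual along src→link→relay→valve→dst: src→link: 2, link→relay: 2, relay→valve: 1, valve→dst: 1.
Bottleneck = min = 1.

src→link→relay→valve→dst, bottleneck 1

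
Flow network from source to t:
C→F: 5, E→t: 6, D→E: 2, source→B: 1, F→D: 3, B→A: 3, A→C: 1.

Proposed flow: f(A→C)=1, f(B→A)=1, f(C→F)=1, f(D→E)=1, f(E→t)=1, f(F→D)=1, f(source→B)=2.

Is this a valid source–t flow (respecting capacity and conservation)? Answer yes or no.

Capacity violated on source→B: flow 2 > capacity 1.

No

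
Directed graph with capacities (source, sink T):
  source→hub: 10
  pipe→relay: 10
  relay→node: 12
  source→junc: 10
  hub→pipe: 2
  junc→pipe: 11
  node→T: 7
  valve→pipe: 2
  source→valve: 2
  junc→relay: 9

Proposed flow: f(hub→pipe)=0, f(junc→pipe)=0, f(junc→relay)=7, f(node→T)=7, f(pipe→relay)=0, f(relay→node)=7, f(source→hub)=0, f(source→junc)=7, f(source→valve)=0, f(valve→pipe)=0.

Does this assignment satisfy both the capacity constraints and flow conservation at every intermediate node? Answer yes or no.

Every edge has 0 ≤ f(e) ≤ cap(e).
At each intermediate node, inflow equals outflow.

Yes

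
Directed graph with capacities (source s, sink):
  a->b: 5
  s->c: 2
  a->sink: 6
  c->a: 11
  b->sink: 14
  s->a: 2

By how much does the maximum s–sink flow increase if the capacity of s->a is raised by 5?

Original max flow = 4.
After raising cap(s->a), augmenting paths through that edge carry 5 more units.
New max flow = 9. Increase = 5.

5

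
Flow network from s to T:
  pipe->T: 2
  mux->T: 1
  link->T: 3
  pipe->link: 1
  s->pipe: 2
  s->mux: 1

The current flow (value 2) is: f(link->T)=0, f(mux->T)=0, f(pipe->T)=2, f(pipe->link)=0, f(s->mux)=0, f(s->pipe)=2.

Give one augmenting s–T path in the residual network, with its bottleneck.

Residual along s->mux->T: s->mux: 1, mux->T: 1.
Bottleneck = min = 1.

s->mux->T, bottleneck 1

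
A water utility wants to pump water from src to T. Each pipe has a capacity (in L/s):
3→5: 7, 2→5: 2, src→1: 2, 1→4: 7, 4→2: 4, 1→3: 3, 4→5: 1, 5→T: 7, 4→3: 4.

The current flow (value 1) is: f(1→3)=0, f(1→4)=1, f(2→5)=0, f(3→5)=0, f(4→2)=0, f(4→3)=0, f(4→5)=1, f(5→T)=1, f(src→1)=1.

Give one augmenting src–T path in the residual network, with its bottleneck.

src→1→3→5→T, bottleneck 1

Residual along src→1→3→5→T: src→1: 1, 1→3: 3, 3→5: 7, 5→T: 6.
Bottleneck = min = 1.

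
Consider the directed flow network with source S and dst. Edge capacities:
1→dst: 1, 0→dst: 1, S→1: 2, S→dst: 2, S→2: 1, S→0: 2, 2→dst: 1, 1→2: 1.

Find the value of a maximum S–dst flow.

Augment S→dst: bottleneck 2. Total 2.
Augment S→1→dst: bottleneck 1. Total 3.
Augment S→0→dst: bottleneck 1. Total 4.
Augment S→2→dst: bottleneck 1. Total 5.
No augmenting path remains in the residual graph.

5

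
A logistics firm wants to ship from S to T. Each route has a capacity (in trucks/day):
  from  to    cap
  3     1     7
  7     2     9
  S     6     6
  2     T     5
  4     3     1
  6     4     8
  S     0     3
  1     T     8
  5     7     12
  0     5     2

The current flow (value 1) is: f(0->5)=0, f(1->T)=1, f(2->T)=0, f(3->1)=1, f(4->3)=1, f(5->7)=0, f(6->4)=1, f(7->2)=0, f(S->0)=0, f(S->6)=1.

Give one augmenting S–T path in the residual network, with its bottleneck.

S->0->5->7->2->T, bottleneck 2

Residual along S->0->5->7->2->T: S->0: 3, 0->5: 2, 5->7: 12, 7->2: 9, 2->T: 5.
Bottleneck = min = 2.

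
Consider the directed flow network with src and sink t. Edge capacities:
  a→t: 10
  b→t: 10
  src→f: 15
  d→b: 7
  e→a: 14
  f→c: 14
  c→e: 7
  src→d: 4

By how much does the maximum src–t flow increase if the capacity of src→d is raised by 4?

3

Original max flow = 11.
After raising cap(src→d), augmenting paths through that edge carry 3 more units.
New max flow = 14. Increase = 3.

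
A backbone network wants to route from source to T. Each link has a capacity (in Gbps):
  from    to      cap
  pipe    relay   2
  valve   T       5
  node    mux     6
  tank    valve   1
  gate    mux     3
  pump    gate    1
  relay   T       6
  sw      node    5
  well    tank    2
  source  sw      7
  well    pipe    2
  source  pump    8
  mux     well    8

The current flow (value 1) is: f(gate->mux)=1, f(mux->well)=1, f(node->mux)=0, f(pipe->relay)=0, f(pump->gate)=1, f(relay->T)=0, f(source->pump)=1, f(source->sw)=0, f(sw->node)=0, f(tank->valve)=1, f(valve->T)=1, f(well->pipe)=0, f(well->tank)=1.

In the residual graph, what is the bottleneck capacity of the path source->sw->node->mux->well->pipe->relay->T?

Residual capacities along the path: source->sw: 7, sw->node: 5, node->mux: 6, mux->well: 7, well->pipe: 2, pipe->relay: 2, relay->T: 6.
Minimum is 2.

2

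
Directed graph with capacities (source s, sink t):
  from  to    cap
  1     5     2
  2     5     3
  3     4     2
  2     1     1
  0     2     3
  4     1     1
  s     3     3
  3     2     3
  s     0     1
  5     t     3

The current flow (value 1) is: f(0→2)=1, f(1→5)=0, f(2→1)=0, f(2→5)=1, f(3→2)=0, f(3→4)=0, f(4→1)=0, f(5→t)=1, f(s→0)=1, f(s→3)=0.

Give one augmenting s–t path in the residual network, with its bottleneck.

Residual along s→3→2→5→t: s→3: 3, 3→2: 3, 2→5: 2, 5→t: 2.
Bottleneck = min = 2.

s→3→2→5→t, bottleneck 2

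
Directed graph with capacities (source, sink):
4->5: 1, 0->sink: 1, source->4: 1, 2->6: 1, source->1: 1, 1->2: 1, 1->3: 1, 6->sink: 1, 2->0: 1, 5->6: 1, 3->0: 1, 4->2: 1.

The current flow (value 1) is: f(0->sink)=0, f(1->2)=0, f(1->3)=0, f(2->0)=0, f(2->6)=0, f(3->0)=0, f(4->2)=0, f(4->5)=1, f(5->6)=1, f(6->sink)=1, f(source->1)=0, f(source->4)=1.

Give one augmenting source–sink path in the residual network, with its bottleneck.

source->1->2->0->sink, bottleneck 1

Residual along source->1->2->0->sink: source->1: 1, 1->2: 1, 2->0: 1, 0->sink: 1.
Bottleneck = min = 1.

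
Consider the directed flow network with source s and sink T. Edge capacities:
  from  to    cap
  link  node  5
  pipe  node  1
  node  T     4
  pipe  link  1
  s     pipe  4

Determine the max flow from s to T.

2

Augment s→pipe→node→T: bottleneck 1. Total 1.
Augment s→pipe→link→node→T: bottleneck 1. Total 2.
No augmenting path remains in the residual graph.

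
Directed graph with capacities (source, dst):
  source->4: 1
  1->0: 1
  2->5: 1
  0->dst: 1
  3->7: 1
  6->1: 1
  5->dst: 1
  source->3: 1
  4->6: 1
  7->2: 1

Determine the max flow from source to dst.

Augment source->3->7->2->5->dst: bottleneck 1. Total 1.
Augment source->4->6->1->0->dst: bottleneck 1. Total 2.
No augmenting path remains in the residual graph.

2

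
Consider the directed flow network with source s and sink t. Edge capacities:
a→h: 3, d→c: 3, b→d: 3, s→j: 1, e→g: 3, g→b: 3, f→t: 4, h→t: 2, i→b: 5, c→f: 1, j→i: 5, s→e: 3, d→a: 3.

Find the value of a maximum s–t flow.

3

Augment s→j→i→b→d→c→f→t: bottleneck 1. Total 1.
Augment s→e→g→b→d→a→h→t: bottleneck 2. Total 3.
No augmenting path remains in the residual graph.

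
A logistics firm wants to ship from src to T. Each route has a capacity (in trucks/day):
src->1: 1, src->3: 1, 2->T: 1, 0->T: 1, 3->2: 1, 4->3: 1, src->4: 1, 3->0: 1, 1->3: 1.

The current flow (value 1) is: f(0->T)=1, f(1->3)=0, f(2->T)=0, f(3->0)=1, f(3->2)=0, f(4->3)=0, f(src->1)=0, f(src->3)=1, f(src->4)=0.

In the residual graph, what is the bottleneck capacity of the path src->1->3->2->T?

Residual capacities along the path: src->1: 1, 1->3: 1, 3->2: 1, 2->T: 1.
Minimum is 1.

1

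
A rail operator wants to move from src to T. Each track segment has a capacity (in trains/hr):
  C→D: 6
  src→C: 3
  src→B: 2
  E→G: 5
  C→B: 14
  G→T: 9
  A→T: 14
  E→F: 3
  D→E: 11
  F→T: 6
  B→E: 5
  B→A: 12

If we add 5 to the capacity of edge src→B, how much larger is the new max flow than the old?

5

Original max flow = 5.
After raising cap(src→B), augmenting paths through that edge carry 5 more units.
New max flow = 10. Increase = 5.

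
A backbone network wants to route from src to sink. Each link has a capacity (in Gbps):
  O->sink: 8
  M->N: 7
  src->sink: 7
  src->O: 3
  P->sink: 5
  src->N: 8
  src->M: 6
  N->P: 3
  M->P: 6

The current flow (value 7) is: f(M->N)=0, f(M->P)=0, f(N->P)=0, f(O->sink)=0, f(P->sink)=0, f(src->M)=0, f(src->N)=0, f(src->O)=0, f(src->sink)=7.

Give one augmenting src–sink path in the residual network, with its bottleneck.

Residual along src->O->sink: src->O: 3, O->sink: 8.
Bottleneck = min = 3.

src->O->sink, bottleneck 3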